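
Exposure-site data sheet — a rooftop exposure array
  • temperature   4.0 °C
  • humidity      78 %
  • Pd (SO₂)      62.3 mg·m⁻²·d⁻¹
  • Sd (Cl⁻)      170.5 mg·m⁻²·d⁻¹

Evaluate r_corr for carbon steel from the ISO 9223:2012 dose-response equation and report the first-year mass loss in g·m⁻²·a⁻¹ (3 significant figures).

carbon steel: temperature factor f = +0.150·(-6.0) = -0.9000
  SO₂ term: 1.77·62.3^0.52·exp(0.02·78-0.9000) = 29.36
  Sd branch = 0.102·Sd^0.62·e^(0.033·RH+0.04·T) = 37.99 μm/a
  sum: 29.36 + 37.99 → r_corr = 67.35 μm/a
Convert to mass loss: 67.35 μm/a × 7.85 g/cm³ = 528.7 g·m⁻²·a⁻¹

r_corr = 529 g·m⁻²·a⁻¹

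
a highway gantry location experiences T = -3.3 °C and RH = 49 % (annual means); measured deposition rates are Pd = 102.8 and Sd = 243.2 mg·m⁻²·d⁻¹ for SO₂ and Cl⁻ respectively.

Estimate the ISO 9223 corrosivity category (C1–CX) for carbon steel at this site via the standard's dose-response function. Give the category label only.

C2

carbon steel: f(T) = +0.150·(T−10) [T≤10 °C] = -1.9950
  Pd branch = 1.77·Pd^0.52·e^(0.02·RH+f) = 7.135 μm/a
  Cl⁻ term: 0.102·243.2^0.62·exp(0.033·49+0.04·-3.3) = 13.58
  sum: 7.135 + 13.58 → r_corr = 20.71 μm/a
20.7 μm/a falls in (1.3, 25] for carbon steel → category C2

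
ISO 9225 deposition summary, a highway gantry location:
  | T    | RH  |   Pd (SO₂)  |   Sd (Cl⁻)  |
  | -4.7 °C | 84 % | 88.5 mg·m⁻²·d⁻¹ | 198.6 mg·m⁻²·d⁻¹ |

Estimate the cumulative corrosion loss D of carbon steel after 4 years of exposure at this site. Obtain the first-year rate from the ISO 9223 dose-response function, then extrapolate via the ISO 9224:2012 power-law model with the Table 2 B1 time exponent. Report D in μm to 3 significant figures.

carbon steel: temperature factor f = +0.150·(-14.7) = -2.2050
  Pd branch = 1.77·Pd^0.52·e^(0.02·RH+f) = 10.77 μm/a
  Sd branch = 0.102·Sd^0.62·e^(0.033·RH+0.04·T) = 35.94 μm/a
  sum: 10.77 + 35.94 → r_corr = 46.71 μm/a
Long-term exponent b (ISO 9224 Table 2, B1) = 0.523
  D(4) = 46.71 × 4^0.523 = 46.71 × 2.065 = 96.45 μm

D(4) = 96.5 μm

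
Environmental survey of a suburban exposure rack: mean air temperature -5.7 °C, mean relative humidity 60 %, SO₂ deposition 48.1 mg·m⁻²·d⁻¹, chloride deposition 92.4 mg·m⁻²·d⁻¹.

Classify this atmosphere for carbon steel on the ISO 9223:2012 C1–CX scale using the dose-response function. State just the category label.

carbon steel: temperature factor f = +0.150·(-15.7) = -2.3550
  sulphur-dioxide contribution → 4.179 μm/a
  chloride contribution → 9.732 μm/a
  total first-year rate 13.91 μm/a
ISO 9223 Table 2 (carbon steel): 1.3 < 13.9 ≤ 25 μm/a ⇒ C2

C2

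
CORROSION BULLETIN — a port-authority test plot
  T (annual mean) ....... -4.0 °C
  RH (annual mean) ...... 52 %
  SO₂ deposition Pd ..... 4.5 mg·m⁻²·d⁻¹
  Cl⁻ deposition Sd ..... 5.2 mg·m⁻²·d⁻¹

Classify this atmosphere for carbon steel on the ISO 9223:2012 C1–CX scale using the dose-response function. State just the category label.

carbon steel: temperature factor f = +0.150·(-14.0) = -2.1000
  sulphur-dioxide contribution → 1.341 μm/a
  chloride contribution → 1.344 μm/a
  total first-year rate 2.684 μm/a
2.68 μm/a falls in (1.3, 25] for carbon steel → category C2

C2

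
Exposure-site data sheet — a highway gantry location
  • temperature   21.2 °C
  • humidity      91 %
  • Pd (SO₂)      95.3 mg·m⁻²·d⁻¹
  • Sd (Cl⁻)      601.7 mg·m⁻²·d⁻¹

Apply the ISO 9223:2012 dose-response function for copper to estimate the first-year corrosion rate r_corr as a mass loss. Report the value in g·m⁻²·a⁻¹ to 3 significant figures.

r_corr = 52.3 g·m⁻²·a⁻¹

copper: f(T) = -0.080·(T−10) [T>10 °C] = -0.8960
  sulphur-dioxide contribution → 1.519 μm/a
  chloride contribution → 4.316 μm/a
  total first-year rate 5.834 μm/a
Convert to mass loss: 5.834 μm/a × 8.96 g/cm³ = 52.28 g·m⁻²·a⁻¹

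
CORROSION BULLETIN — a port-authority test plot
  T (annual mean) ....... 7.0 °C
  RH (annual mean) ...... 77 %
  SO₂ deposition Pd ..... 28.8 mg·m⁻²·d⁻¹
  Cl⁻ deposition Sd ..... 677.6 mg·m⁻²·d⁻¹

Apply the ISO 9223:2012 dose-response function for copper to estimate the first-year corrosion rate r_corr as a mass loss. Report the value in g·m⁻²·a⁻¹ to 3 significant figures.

r_corr = 19.4 g·m⁻²·a⁻¹

copper: T≤10 °C ⇒ hinge +0.126·(7.0−10) = -0.3780
  Pd branch = 0.0053·Pd^0.26·e^(0.059·RH+f) = 0.8176 μm/a
  Cl⁻ term: 0.01025·677.6^0.27·exp(0.036·77+0.049·7.0) = 1.342
  r_corr = 0.8176 + 1.342 = 2.16 μm/a
Convert to mass loss: 2.16 μm/a × 8.96 g/cm³ = 19.35 g·m⁻²·a⁻¹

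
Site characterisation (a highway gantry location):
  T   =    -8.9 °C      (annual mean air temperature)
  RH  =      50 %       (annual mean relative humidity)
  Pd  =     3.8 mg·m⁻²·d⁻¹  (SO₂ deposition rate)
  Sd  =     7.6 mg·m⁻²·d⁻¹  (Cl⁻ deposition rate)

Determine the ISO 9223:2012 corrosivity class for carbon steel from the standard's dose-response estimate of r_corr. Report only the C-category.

carbon steel: f(T) = +0.150·(T−10) [T≤10 °C] = -2.8350
  Pd branch = 1.77·Pd^0.52·e^(0.02·RH+f) = 0.5656 μm/a
  Cl⁻ term: 0.102·7.6^0.62·exp(0.033·50+0.04·-8.9) = 1.308
  r_corr = 0.5656 + 1.308 = 1.874 μm/a
ISO 9223 Table 2 (carbon steel): 1.3 < 1.87 ≤ 25 μm/a ⇒ C2

C2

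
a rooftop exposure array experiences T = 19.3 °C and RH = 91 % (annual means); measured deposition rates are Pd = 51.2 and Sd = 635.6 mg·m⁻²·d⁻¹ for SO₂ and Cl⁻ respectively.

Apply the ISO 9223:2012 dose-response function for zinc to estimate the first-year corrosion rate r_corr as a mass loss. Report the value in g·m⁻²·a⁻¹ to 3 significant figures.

r_corr = 70.5 g·m⁻²·a⁻¹

zinc: T>10 °C ⇒ hinge -0.071·(19.3−10) = -0.6603
  Pd branch = 0.0129·Pd^0.44·e^(0.046·RH+f) = 2.477 μm/a
  Sd branch = 0.0175·Sd^0.57·e^(0.008·RH+0.085·T) = 7.404 μm/a
  sum: 2.477 + 7.404 → r_corr = 9.881 μm/a
Convert to mass loss: 9.881 μm/a × 7.14 g/cm³ = 70.55 g·m⁻²·a⁻¹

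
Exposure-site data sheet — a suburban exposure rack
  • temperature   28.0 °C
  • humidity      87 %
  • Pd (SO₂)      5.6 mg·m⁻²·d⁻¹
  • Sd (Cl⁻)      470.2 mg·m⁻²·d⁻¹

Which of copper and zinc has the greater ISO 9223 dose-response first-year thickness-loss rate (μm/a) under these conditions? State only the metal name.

zinc

copper: temperature factor f = -0.080·(18.0) = -1.4400
  Pd branch = 0.0053·Pd^0.26·e^(0.059·RH+f) = 0.3332 μm/a
  Cl⁻ term: 0.01025·470.2^0.27·exp(0.036·87+0.049·28.0) = 4.879
  sum: 0.3332 + 4.879 → r_corr = 5.212 μm/a
zinc: T>10 °C ⇒ hinge -0.071·(28.0−10) = -1.2780
  Pd branch = 0.0129·Pd^0.44·e^(0.046·RH+f) = 0.4196 μm/a
  Cl⁻ term: 0.0175·470.2^0.57·exp(0.008·87+0.085·28.0) = 12.65
  r_corr = 0.4196 + 12.65 = 13.07 μm/a
Ordering by μm/a: zinc (13.1) > copper (5.21)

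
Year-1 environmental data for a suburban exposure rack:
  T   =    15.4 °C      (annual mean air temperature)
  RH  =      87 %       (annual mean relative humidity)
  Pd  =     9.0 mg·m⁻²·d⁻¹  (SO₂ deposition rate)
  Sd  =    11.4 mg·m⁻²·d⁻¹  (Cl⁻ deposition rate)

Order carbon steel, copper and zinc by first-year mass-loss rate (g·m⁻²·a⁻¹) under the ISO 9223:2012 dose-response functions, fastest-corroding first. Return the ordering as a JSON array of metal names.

carbon steel: f(T) = -0.054·(T−10) [T>10 °C] = -0.2916
  Pd branch = 1.77·Pd^0.52·e^(0.02·RH+f) = 23.62 μm/a
  Sd branch = 0.102·Sd^0.62·e^(0.033·RH+0.04·T) = 15.08 μm/a
  r_corr = 23.62 + 15.08 = 38.69 μm/a
  mass loss = 38.69 μm/a × 7.85 g/cm³ = 303.7 g·m⁻²·a⁻¹
copper: temperature factor f = -0.080·(5.4) = -0.4320
  SO₂ term: 0.0053·9.0^0.26·exp(0.059·87-0.4320) = 1.033
  Sd branch = 0.01025·Sd^0.27·e^(0.036·RH+0.049·T) = 0.9639 μm/a
  sum: 1.033 + 0.9639 → r_corr = 1.997 μm/a
  mass loss = 1.997 μm/a × 8.96 g/cm³ = 17.89 g·m⁻²·a⁻¹
zinc: f(T) = -0.071·(T−10) [T>10 °C] = -0.3834
  SO₂ term: 0.0129·9.0^0.44·exp(0.046·87-0.3834) = 1.265
  Cl⁻ term: 0.0175·11.4^0.57·exp(0.008·87+0.085·15.4) = 0.5203
  r_corr = 1.265 + 0.5203 = 1.785 μm/a
  mass loss = 1.785 μm/a × 7.14 g/cm³ = 12.74 g·m⁻²·a⁻¹
Ordering by g·m⁻²·a⁻¹: carbon steel (304) > copper (17.9) > zinc (12.7)

["carbon steel", "copper", "zinc"]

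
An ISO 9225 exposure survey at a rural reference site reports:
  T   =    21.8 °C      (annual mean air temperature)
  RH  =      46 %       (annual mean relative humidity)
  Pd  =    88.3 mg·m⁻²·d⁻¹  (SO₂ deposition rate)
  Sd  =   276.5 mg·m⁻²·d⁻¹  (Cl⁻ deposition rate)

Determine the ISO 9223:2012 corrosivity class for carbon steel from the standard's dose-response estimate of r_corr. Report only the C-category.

carbon steel: temperature factor f = -0.054·(11.8) = -0.6372
  Pd branch = 1.77·Pd^0.52·e^(0.02·RH+f) = 24.14 μm/a
  Cl⁻ term: 0.102·276.5^0.62·exp(0.033·46+0.04·21.8) = 36.34
  sum: 24.14 + 36.34 → r_corr = 60.48 μm/a
60.5 μm/a falls in (50, 80] for carbon steel → category C4

C4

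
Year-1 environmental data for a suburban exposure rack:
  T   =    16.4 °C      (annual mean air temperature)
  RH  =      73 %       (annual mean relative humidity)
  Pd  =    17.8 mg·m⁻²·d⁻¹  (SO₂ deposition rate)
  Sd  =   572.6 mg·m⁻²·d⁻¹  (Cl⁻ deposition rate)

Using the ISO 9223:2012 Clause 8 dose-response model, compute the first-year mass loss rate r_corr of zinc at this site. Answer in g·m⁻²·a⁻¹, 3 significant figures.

zinc: f(T) = -0.071·(T−10) [T>10 °C] = -0.4544
  sulphur-dioxide contribution → 0.8352 μm/a
  chloride contribution → 4.721 μm/a
  total first-year rate 5.556 μm/a
Convert to mass loss: 5.556 μm/a × 7.14 g/cm³ = 39.67 g·m⁻²·a⁻¹

r_corr = 39.7 g·m⁻²·a⁻¹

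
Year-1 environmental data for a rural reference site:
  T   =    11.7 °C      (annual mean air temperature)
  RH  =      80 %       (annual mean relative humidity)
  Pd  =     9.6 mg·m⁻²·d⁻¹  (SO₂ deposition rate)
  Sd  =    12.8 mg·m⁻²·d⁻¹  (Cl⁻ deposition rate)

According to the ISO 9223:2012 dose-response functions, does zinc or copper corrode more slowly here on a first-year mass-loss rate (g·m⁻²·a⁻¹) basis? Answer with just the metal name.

zinc: temperature factor f = -0.071·(1.7) = -0.1207
  SO₂ term: 0.0129·9.6^0.44·exp(0.046·80-0.1207) = 1.226
  Sd branch = 0.0175·Sd^0.57·e^(0.008·RH+0.085·T) = 0.3837 μm/a
  r_corr = 1.226 + 0.3837 = 1.61 μm/a
  mass loss = 1.61 μm/a × 7.14 g/cm³ = 11.49 g·m⁻²·a⁻¹
copper: T>10 °C ⇒ hinge -0.080·(11.7−10) = -0.1360
  SO₂ term: 0.0053·9.6^0.26·exp(0.059·80-0.1360) = 0.9343
  Sd branch = 0.01025·Sd^0.27·e^(0.036·RH+0.049·T) = 0.6448 μm/a
  r_corr = 0.9343 + 0.6448 = 1.579 μm/a
  mass loss = 1.579 μm/a × 8.96 g/cm³ = 14.15 g·m⁻²·a⁻¹
Ordering by g·m⁻²·a⁻¹: copper (14.1) > zinc (11.5)

zinc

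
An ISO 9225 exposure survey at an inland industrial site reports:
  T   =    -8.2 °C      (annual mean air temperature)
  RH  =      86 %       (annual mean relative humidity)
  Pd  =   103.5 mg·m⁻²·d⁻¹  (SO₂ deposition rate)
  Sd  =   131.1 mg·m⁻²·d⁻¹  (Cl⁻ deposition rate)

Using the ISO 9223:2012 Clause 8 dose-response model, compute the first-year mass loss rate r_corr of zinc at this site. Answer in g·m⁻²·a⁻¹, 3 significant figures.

zinc: f(T) = +0.038·(T−10) [T≤10 °C] = -0.6916
  SO₂ term: 0.0129·103.5^0.44·exp(0.046·86-0.6916) = 2.599
  Sd branch = 0.0175·Sd^0.57·e^(0.008·RH+0.085·T) = 0.2794 μm/a
  sum: 2.599 + 0.2794 → r_corr = 2.879 μm/a
Convert to mass loss: 2.879 μm/a × 7.14 g/cm³ = 20.55 g·m⁻²·a⁻¹

r_corr = 20.6 g·m⁻²·a⁻¹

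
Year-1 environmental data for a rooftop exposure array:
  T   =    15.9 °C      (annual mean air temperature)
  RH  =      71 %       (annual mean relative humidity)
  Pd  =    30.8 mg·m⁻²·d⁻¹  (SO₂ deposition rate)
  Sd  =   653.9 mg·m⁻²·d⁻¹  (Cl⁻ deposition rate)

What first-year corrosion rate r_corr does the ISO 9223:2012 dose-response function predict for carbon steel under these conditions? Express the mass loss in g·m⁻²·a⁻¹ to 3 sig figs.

carbon steel: temperature factor f = -0.054·(5.9) = -0.3186
  sulphur-dioxide contribution → 31.65 μm/a
  chloride contribution → 111.7 μm/a
  ⇒ r_corr(carbon steel) = 143.3 μm/a
Convert to mass loss: 143.3 μm/a × 7.85 g/cm³ = 1125 g·m⁻²·a⁻¹

r_corr = 1.13e+03 g·m⁻²·a⁻¹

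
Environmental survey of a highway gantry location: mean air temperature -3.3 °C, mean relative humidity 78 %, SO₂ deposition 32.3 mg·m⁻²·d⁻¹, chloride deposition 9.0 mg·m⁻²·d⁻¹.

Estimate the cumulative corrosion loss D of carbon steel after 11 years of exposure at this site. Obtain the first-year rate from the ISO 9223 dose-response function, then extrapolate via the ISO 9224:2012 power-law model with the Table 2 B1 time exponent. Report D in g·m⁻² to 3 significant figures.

D(11) = 318 g·m⁻²

carbon steel: T≤10 °C ⇒ hinge +0.150·(-3.3−10) = -1.9950
  sulphur-dioxide contribution → 6.98 μm/a
  chloride contribution → 4.579 μm/a
  total first-year rate 11.56 μm/a
ISO 9224: D(t) = r_corr · t^b with b = 0.523 (carbon steel, B1)
  D(11) = 11.56 × 11^0.523 = 11.56 × 3.505 = 40.51 μm
  Mass loss = 40.51 μm × 7.85 g/cm³ = 318 g·m⁻²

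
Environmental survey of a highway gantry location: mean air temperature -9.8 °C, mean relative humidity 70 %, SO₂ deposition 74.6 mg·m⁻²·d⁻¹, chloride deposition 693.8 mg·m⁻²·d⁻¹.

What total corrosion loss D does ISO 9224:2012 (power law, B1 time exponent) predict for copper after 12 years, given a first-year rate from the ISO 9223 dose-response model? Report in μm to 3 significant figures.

D(12) = 2.86 μm

copper: temperature factor f = +0.126·(-19.8) = -2.4948
  SO₂ term: 0.0053·74.6^0.26·exp(0.059·70-2.4948) = 0.08343
  Sd branch = 0.01025·Sd^0.27·e^(0.036·RH+0.049·T) = 0.461 μm/a
  r_corr = 0.08343 + 0.461 = 0.5445 μm/a
ISO 9224: D(t) = r_corr · t^b with b = 0.667 (copper, B1)
  D(12) = 0.5445 × 12^0.667 = 0.5445 × 5.246 = 2.856 μm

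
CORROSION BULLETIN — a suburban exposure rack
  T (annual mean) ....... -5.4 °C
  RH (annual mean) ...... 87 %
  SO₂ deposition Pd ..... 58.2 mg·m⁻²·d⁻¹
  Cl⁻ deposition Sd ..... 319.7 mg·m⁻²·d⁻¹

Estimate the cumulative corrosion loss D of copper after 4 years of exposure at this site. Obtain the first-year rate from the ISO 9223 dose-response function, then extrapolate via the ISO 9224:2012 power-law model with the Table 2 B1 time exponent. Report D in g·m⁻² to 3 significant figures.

copper: temperature factor f = +0.126·(-15.4) = -1.9404
  SO₂ term: 0.0053·58.2^0.26·exp(0.059·87-1.9404) = 0.3713
  Sd branch = 0.01025·Sd^0.27·e^(0.036·RH+0.049·T) = 0.8557 μm/a
  r_corr = 0.3713 + 0.8557 = 1.227 μm/a
Power-law: D(4) = r_corr · 4^0.667
  D(4) = 1.227 × 4^0.667 = 1.227 × 2.521 = 3.093 μm
  Mass loss = 3.093 μm × 8.96 g/cm³ = 27.71 g·m⁻²

D(4) = 27.7 g·m⁻²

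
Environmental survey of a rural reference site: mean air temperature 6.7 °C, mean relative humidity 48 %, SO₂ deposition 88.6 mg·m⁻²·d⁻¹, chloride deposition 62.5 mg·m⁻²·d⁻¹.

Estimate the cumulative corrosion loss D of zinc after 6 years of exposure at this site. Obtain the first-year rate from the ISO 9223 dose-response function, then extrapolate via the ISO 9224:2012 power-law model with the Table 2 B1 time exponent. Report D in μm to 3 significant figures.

D(6) = 5.25 μm

zinc: temperature factor f = +0.038·(-3.3) = -0.1254
  Pd branch = 0.0129·Pd^0.44·e^(0.046·RH+f) = 0.7446 μm/a
  Sd branch = 0.0175·Sd^0.57·e^(0.008·RH+0.085·T) = 0.4795 μm/a
  sum: 0.7446 + 0.4795 → r_corr = 1.224 μm/a
ISO 9224: D(t) = r_corr · t^b with b = 0.813 (zinc, B1)
  D(6) = 1.224 × 6^0.813 = 1.224 × 4.292 = 5.254 μm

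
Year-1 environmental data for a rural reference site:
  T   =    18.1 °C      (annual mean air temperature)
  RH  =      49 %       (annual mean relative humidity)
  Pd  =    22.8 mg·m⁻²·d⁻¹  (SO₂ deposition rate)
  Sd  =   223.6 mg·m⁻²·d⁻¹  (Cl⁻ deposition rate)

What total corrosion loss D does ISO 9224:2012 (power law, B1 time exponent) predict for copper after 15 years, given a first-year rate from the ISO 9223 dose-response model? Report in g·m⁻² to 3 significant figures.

copper: T>10 °C ⇒ hinge -0.080·(18.1−10) = -0.6480
  sulphur-dioxide contribution → 0.1126 μm/a
  chloride contribution → 0.6257 μm/a
  total first-year rate 0.7383 μm/a
ISO 9224: D(t) = r_corr · t^b with b = 0.667 (copper, B1)
  D(15) = 0.7383 × 15^0.667 = 0.7383 × 6.088 = 4.494 μm
  Mass loss = 4.494 μm × 8.96 g/cm³ = 40.27 g·m⁻²

D(15) = 40.3 g·m⁻²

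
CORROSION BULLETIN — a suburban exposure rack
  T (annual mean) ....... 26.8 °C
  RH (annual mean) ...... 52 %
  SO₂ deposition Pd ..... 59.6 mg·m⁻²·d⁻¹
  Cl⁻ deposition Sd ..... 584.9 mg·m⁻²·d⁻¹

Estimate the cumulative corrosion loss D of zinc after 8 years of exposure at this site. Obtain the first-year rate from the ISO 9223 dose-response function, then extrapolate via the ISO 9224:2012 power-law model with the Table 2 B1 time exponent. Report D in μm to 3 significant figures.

zinc: temperature factor f = -0.071·(16.8) = -1.1928
  sulphur-dioxide contribution → 0.2585 μm/a
  chloride contribution → 9.778 μm/a
  ⇒ r_corr(zinc) = 10.04 μm/a
Long-term exponent b (ISO 9224 Table 2, B1) = 0.813
  D(8) = 10.04 × 8^0.813 = 10.04 × 5.423 = 54.43 μm

D(8) = 54.4 μm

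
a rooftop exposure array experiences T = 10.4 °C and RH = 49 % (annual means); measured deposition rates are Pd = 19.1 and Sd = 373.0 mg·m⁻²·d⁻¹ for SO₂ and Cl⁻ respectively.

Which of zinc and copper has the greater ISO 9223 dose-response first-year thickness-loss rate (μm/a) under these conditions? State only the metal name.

zinc: T>10 °C ⇒ hinge -0.071·(10.4−10) = -0.0284
  Pd branch = 0.0129·Pd^0.44·e^(0.046·RH+f) = 0.4373 μm/a
  Sd branch = 0.0175·Sd^0.57·e^(0.008·RH+0.085·T) = 1.833 μm/a
  r_corr = 0.4373 + 1.833 = 2.27 μm/a
copper: temperature factor f = -0.080·(0.4) = -0.0320
  Pd branch = 0.0053·Pd^0.26·e^(0.059·RH+f) = 0.1991 μm/a
  Sd branch = 0.01025·Sd^0.27·e^(0.036·RH+0.049·T) = 0.4926 μm/a
  r_corr = 0.1991 + 0.4926 = 0.6917 μm/a
Ordering by μm/a: zinc (2.27) > copper (0.692)

zinc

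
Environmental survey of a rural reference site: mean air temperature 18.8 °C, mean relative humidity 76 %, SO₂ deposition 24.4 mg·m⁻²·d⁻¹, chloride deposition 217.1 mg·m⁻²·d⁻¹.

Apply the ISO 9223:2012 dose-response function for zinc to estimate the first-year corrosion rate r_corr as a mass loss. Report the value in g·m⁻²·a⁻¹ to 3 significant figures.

zinc: temperature factor f = -0.071·(8.8) = -0.6248
  Pd branch = 0.0129·Pd^0.44·e^(0.046·RH+f) = 0.9289 μm/a
  Cl⁻ term: 0.0175·217.1^0.57·exp(0.008·76+0.085·18.8) = 3.412
  r_corr = 0.9289 + 3.412 = 4.341 μm/a
Convert to mass loss: 4.341 μm/a × 7.14 g/cm³ = 30.99 g·m⁻²·a⁻¹

r_corr = 31.0 g·m⁻²·a⁻¹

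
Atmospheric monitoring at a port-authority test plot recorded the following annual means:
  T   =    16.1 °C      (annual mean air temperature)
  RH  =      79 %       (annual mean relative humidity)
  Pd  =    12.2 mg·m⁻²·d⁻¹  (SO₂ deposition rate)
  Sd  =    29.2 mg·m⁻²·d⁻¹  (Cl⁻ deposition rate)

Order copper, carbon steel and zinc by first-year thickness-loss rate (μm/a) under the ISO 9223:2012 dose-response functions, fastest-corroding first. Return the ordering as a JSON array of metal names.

["carbon steel", "zinc", "copper"]

copper: temperature factor f = -0.080·(6.1) = -0.4880
  SO₂ term: 0.0053·12.2^0.26·exp(0.059·79-0.4880) = 0.6592
  Cl⁻ term: 0.01025·29.2^0.27·exp(0.036·79+0.049·16.1) = 0.9641
  r_corr = 0.6592 + 0.9641 = 1.623 μm/a
carbon steel: f(T) = -0.054·(T−10) [T>10 °C] = -0.3294
  SO₂ term: 1.77·12.2^0.52·exp(0.02·79-0.3294) = 22.7
  Sd branch = 0.102·Sd^0.62·e^(0.033·RH+0.04·T) = 21.33 μm/a
  sum: 22.7 + 21.33 → r_corr = 44.03 μm/a
zinc: f(T) = -0.071·(T−10) [T>10 °C] = -0.4331
  Pd branch = 0.0129·Pd^0.44·e^(0.046·RH+f) = 0.9522 μm/a
  Sd branch = 0.0175·Sd^0.57·e^(0.008·RH+0.085·T) = 0.8853 μm/a
  r_corr = 0.9522 + 0.8853 = 1.838 μm/a
Ordering by μm/a: carbon steel (44) > zinc (1.84) > copper (1.62)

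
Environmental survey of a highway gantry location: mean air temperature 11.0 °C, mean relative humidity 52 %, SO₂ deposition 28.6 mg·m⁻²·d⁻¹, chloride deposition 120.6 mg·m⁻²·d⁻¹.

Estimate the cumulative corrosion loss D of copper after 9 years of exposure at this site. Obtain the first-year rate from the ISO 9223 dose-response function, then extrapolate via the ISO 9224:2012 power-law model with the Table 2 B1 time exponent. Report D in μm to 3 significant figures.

D(9) = 2.89 μm

copper: f(T) = -0.080·(T−10) [T>10 °C] = -0.0800
  Pd branch = 0.0053·Pd^0.26·e^(0.059·RH+f) = 0.2515 μm/a
  Sd branch = 0.01025·Sd^0.27·e^(0.036·RH+0.049·T) = 0.4167 μm/a
  r_corr = 0.2515 + 0.4167 = 0.6682 μm/a
ISO 9224: D(t) = r_corr · t^b with b = 0.667 (copper, B1)
  D(9) = 0.6682 × 9^0.667 = 0.6682 × 4.33 = 2.893 μm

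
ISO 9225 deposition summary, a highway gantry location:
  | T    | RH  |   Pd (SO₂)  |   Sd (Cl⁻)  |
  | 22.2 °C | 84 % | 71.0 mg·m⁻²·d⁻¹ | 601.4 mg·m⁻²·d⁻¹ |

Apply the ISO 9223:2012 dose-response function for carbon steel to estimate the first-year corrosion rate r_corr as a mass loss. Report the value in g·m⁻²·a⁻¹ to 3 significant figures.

r_corr = 2.00e+03 g·m⁻²·a⁻¹

carbon steel: T>10 °C ⇒ hinge -0.054·(22.2−10) = -0.6588
  Pd branch = 1.77·Pd^0.52·e^(0.02·RH+f) = 45.1 μm/a
  Sd branch = 0.102·Sd^0.62·e^(0.033·RH+0.04·T) = 209.5 μm/a
  sum: 45.1 + 209.5 → r_corr = 254.6 μm/a
Convert to mass loss: 254.6 μm/a × 7.85 g/cm³ = 1999 g·m⁻²·a⁻¹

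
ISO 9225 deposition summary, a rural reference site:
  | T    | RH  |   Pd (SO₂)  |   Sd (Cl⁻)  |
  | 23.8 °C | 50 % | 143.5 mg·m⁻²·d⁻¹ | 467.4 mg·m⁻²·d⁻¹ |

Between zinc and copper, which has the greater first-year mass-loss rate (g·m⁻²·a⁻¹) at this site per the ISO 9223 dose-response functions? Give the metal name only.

zinc: f(T) = -0.071·(T−10) [T>10 °C] = -0.9798
  sulphur-dioxide contribution → 0.4295 μm/a
  chloride contribution → 6.562 μm/a
  total first-year rate 6.992 μm/a
  mass loss = 6.992 μm/a × 7.14 g/cm³ = 49.92 g·m⁻²·a⁻¹
copper: f(T) = -0.080·(T−10) [T>10 °C] = -1.1040
  sulphur-dioxide contribution → 0.1221 μm/a
  chloride contribution → 1.047 μm/a
  total first-year rate 1.169 μm/a
  mass loss = 1.169 μm/a × 8.96 g/cm³ = 10.47 g·m⁻²·a⁻¹
Ordering by g·m⁻²·a⁻¹: zinc (49.9) > copper (10.5)

zinc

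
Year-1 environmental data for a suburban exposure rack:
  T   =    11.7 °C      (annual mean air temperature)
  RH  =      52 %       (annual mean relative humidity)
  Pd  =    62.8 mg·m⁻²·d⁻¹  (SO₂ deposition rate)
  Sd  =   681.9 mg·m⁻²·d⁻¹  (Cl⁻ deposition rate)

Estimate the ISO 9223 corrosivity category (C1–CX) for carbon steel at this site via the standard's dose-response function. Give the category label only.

carbon steel: f(T) = -0.054·(T−10) [T>10 °C] = -0.0918
  Pd branch = 1.77·Pd^0.52·e^(0.02·RH+f) = 39.33 μm/a
  Sd branch = 0.102·Sd^0.62·e^(0.033·RH+0.04·T) = 51.76 μm/a
  r_corr = 39.33 + 51.76 = 91.09 μm/a
Category bounds: 80…200 μm/a bracket r_corr ⇒ C5

C5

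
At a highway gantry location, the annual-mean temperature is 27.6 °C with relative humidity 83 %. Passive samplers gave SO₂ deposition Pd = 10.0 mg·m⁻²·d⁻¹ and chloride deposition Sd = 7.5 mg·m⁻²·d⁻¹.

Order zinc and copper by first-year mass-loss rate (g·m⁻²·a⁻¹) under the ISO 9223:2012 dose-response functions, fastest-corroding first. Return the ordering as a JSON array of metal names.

["copper", "zinc"]

zinc: f(T) = -0.071·(T−10) [T>10 °C] = -1.2496
  sulphur-dioxide contribution → 0.4635 μm/a
  chloride contribution → 1.12 μm/a
  ⇒ r_corr(zinc) = 1.583 μm/a
  mass loss = 1.583 μm/a × 7.14 g/cm³ = 11.3 g·m⁻²·a⁻¹
copper: T>10 °C ⇒ hinge -0.080·(27.6−10) = -1.4080
  sulphur-dioxide contribution → 0.3159 μm/a
  chloride contribution → 1.355 μm/a
  total first-year rate 1.671 μm/a
  mass loss = 1.671 μm/a × 8.96 g/cm³ = 14.97 g·m⁻²·a⁻¹
Ordering by g·m⁻²·a⁻¹: copper (15) > zinc (11.3)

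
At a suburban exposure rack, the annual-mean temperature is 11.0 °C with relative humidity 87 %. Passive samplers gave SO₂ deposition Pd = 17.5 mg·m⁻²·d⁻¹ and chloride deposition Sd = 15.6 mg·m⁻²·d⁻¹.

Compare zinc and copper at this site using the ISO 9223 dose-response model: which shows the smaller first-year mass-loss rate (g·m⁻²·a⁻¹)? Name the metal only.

zinc

zinc: temperature factor f = -0.071·(1.0) = -0.0710
  sulphur-dioxide contribution → 2.316 μm/a
  chloride contribution → 0.428 μm/a
  ⇒ r_corr(zinc) = 2.744 μm/a
  mass loss = 2.744 μm/a × 7.14 g/cm³ = 19.59 g·m⁻²·a⁻¹
copper: T>10 °C ⇒ hinge -0.080·(11.0−10) = -0.0800
  sulphur-dioxide contribution → 1.746 μm/a
  chloride contribution → 0.8456 μm/a
  total first-year rate 2.591 μm/a
  mass loss = 2.591 μm/a × 8.96 g/cm³ = 23.22 g·m⁻²·a⁻¹
Ordering by g·m⁻²·a⁻¹: copper (23.2) > zinc (19.6)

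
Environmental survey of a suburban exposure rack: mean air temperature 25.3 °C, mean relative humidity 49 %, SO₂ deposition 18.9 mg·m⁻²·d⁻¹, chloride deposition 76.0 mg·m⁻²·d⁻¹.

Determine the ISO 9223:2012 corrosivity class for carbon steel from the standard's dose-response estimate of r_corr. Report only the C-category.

C3

carbon steel: temperature factor f = -0.054·(15.3) = -0.8262
  Pd branch = 1.77·Pd^0.52·e^(0.02·RH+f) = 9.518 μm/a
  Cl⁻ term: 0.102·76.0^0.62·exp(0.033·49+0.04·25.3) = 20.72
  sum: 9.518 + 20.72 → r_corr = 30.24 μm/a
Category bounds: 25…50 μm/a bracket r_corr ⇒ C3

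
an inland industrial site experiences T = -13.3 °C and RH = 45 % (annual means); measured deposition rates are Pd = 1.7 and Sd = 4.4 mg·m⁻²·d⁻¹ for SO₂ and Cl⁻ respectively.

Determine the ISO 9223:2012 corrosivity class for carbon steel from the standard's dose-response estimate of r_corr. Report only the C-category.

C1

carbon steel: temperature factor f = +0.150·(-23.3) = -3.4950
  Pd branch = 1.77·Pd^0.52·e^(0.02·RH+f) = 0.1741 μm/a
  Cl⁻ term: 0.102·4.4^0.62·exp(0.033·45+0.04·-13.3) = 0.6629
  sum: 0.1741 + 0.6629 → r_corr = 0.837 μm/a
0.837 μm/a falls in (0, 1.3] for carbon steel → category C1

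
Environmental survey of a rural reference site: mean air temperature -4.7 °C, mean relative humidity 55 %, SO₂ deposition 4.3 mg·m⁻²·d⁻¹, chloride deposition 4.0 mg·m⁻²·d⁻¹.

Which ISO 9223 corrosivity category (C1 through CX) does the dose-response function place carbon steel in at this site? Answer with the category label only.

C2

carbon steel: f(T) = +0.150·(T−10) [T≤10 °C] = -2.2050
  SO₂ term: 1.77·4.3^0.52·exp(0.02·55-2.2050) = 1.252
  Sd branch = 0.102·Sd^0.62·e^(0.033·RH+0.04·T) = 1.226 μm/a
  sum: 1.252 + 1.226 → r_corr = 2.478 μm/a
ISO 9223 Table 2 (carbon steel): 1.3 < 2.48 ≤ 25 μm/a ⇒ C2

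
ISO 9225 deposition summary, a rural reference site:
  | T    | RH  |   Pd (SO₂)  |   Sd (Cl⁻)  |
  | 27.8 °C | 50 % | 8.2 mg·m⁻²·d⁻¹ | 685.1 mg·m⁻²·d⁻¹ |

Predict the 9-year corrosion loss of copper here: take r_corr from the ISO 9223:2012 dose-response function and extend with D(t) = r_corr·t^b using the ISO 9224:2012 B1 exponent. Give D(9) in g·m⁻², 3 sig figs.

copper: temperature factor f = -0.080·(17.8) = -1.4240
  SO₂ term: 0.0053·8.2^0.26·exp(0.059·50-1.4240) = 0.04213
  Sd branch = 0.01025·Sd^0.27·e^(0.036·RH+0.049·T) = 1.412 μm/a
  sum: 0.04213 + 1.412 → r_corr = 1.454 μm/a
Power-law: D(9) = r_corr · 9^0.667
  D(9) = 1.454 × 9^0.667 = 1.454 × 4.33 = 6.294 μm
  Mass loss = 6.294 μm × 8.96 g/cm³ = 56.4 g·m⁻²

D(9) = 56.4 g·m⁻²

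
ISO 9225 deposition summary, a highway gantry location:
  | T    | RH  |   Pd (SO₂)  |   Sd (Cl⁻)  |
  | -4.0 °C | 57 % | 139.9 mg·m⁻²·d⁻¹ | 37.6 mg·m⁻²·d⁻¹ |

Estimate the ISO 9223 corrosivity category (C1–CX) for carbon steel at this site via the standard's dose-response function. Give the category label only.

carbon steel: f(T) = +0.150·(T−10) [T≤10 °C] = -2.1000
  sulphur-dioxide contribution → 8.849 μm/a
  chloride contribution → 5.403 μm/a
  total first-year rate 14.25 μm/a
ISO 9223 Table 2 (carbon steel): 1.3 < 14.3 ≤ 25 μm/a ⇒ C2

C2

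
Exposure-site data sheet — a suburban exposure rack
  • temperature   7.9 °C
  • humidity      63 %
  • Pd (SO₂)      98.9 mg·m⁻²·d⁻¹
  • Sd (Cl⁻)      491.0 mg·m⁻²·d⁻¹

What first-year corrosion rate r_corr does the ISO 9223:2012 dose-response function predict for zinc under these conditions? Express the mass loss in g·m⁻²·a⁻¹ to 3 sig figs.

r_corr = 25.5 g·m⁻²·a⁻¹

zinc: T≤10 °C ⇒ hinge +0.038·(7.9−10) = -0.0798
  SO₂ term: 0.0129·98.9^0.44·exp(0.046·63-0.0798) = 1.631
  Cl⁻ term: 0.0175·491.0^0.57·exp(0.008·63+0.085·7.9) = 1.939
  r_corr = 1.631 + 1.939 = 3.569 μm/a
Convert to mass loss: 3.569 μm/a × 7.14 g/cm³ = 25.48 g·m⁻²·a⁻¹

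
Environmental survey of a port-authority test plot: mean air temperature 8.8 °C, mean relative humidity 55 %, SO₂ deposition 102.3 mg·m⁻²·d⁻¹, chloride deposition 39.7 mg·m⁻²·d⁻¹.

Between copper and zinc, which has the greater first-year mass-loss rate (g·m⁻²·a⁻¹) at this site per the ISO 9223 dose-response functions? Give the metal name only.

copper: T≤10 °C ⇒ hinge +0.126·(8.8−10) = -0.1512
  SO₂ term: 0.0053·102.3^0.26·exp(0.059·55-0.1512) = 0.3895
  Sd branch = 0.01025·Sd^0.27·e^(0.036·RH+0.049·T) = 0.3087 μm/a
  r_corr = 0.3895 + 0.3087 = 0.6982 μm/a
  mass loss = 0.6982 μm/a × 8.96 g/cm³ = 6.256 g·m⁻²·a⁻¹
zinc: temperature factor f = +0.038·(-1.2) = -0.0456
  Pd branch = 0.0129·Pd^0.44·e^(0.046·RH+f) = 1.185 μm/a
  Sd branch = 0.0175·Sd^0.57·e^(0.008·RH+0.085·T) = 0.468 μm/a
  sum: 1.185 + 0.468 → r_corr = 1.654 μm/a
  mass loss = 1.654 μm/a × 7.14 g/cm³ = 11.81 g·m⁻²·a⁻¹
Ordering by g·m⁻²·a⁻¹: zinc (11.8) > copper (6.26)

zinc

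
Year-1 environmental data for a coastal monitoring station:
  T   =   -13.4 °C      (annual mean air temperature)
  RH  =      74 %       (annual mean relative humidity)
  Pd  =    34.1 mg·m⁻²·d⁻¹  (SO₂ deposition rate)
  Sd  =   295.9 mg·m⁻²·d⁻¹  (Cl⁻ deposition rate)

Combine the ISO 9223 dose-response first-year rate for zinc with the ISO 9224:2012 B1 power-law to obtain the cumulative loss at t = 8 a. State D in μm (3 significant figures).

D(8) = 5.49 μm

zinc: f(T) = +0.038·(T−10) [T≤10 °C] = -0.8892
  Pd branch = 0.0129·Pd^0.44·e^(0.046·RH+f) = 0.7536 μm/a
  Cl⁻ term: 0.0175·295.9^0.57·exp(0.008·74+0.085·-13.4) = 0.2594
  sum: 0.7536 + 0.2594 → r_corr = 1.013 μm/a
ISO 9224: D(t) = r_corr · t^b with b = 0.813 (zinc, B1)
  D(8) = 1.013 × 8^0.813 = 1.013 × 5.423 = 5.494 μm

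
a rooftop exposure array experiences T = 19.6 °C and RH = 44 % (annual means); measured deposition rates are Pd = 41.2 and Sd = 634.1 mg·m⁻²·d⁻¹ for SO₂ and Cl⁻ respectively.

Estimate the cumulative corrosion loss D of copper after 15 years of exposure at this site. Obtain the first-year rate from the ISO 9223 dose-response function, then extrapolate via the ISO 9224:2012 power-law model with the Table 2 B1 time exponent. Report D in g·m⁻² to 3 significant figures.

D(15) = 45.4 g·m⁻²

copper: T>10 °C ⇒ hinge -0.080·(19.6−10) = -0.7680
  SO₂ term: 0.0053·41.2^0.26·exp(0.059·44-0.7680) = 0.0867
  Sd branch = 0.01025·Sd^0.27·e^(0.036·RH+0.049·T) = 0.7453 μm/a
  sum: 0.0867 + 0.7453 → r_corr = 0.832 μm/a
ISO 9224: D(t) = r_corr · t^b with b = 0.667 (copper, B1)
  D(15) = 0.832 × 15^0.667 = 0.832 × 6.088 = 5.065 μm
  Mass loss = 5.065 μm × 8.96 g/cm³ = 45.38 g·m⁻²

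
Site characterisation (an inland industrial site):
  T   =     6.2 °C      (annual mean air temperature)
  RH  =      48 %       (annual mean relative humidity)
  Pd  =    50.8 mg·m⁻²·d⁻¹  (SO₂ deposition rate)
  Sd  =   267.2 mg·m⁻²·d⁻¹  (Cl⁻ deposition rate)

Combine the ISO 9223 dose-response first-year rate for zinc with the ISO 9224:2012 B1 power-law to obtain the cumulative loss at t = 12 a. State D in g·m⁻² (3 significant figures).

zinc: f(T) = +0.038·(T−10) [T≤10 °C] = -0.1444
  Pd branch = 0.0129·Pd^0.44·e^(0.046·RH+f) = 0.572 μm/a
  Sd branch = 0.0175·Sd^0.57·e^(0.008·RH+0.085·T) = 1.052 μm/a
  sum: 0.572 + 1.052 → r_corr = 1.624 μm/a
Long-term exponent b (ISO 9224 Table 2, B1) = 0.813
  D(12) = 1.624 × 12^0.813 = 1.624 × 7.54 = 12.24 μm
  Mass loss = 12.24 μm × 7.14 g/cm³ = 87.42 g·m⁻²

D(12) = 87.4 g·m⁻²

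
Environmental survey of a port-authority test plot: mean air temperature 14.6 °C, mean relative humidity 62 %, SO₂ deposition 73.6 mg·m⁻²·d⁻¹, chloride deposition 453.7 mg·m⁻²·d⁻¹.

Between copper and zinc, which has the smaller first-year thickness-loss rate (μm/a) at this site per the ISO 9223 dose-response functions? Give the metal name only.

copper

copper: f(T) = -0.080·(T−10) [T>10 °C] = -0.3680
  Pd branch = 0.0053·Pd^0.26·e^(0.059·RH+f) = 0.435 μm/a
  Cl⁻ term: 0.01025·453.7^0.27·exp(0.036·62+0.049·14.6) = 1.019
  r_corr = 0.435 + 1.019 = 1.454 μm/a
zinc: f(T) = -0.071·(T−10) [T>10 °C] = -0.3266
  Pd branch = 0.0129·Pd^0.44·e^(0.046·RH+f) = 1.069 μm/a
  Cl⁻ term: 0.0175·453.7^0.57·exp(0.008·62+0.085·14.6) = 3.249
  sum: 1.069 + 3.249 → r_corr = 4.318 μm/a
Ordering by μm/a: zinc (4.32) > copper (1.45)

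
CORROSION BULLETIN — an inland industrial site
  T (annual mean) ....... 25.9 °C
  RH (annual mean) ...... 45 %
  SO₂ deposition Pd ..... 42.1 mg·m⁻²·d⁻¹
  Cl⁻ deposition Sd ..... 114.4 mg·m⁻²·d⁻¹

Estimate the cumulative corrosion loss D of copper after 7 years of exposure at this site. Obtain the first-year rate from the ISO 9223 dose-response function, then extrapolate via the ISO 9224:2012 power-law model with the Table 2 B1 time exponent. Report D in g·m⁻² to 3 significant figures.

copper: T>10 °C ⇒ hinge -0.080·(25.9−10) = -1.2720
  SO₂ term: 0.0053·42.1^0.26·exp(0.059·45-1.2720) = 0.05588
  Sd branch = 0.01025·Sd^0.27·e^(0.036·RH+0.049·T) = 0.6626 μm/a
  r_corr = 0.05588 + 0.6626 = 0.7184 μm/a
ISO 9224: D(t) = r_corr · t^b with b = 0.667 (copper, B1)
  D(7) = 0.7184 × 7^0.667 = 0.7184 × 3.662 = 2.631 μm
  Mass loss = 2.631 μm × 8.96 g/cm³ = 23.57 g·m⁻²

D(7) = 23.6 g·m⁻²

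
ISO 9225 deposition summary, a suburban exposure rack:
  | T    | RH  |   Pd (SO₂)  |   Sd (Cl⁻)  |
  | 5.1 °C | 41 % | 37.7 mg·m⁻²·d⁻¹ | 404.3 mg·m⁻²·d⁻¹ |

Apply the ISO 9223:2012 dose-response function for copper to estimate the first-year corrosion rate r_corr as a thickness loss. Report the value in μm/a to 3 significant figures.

copper: temperature factor f = +0.126·(-4.9) = -0.6174
  SO₂ term: 0.0053·37.7^0.26·exp(0.059·41-0.6174) = 0.08252
  Cl⁻ term: 0.01025·404.3^0.27·exp(0.036·41+0.049·5.1) = 0.2911
  r_corr = 0.08252 + 0.2911 = 0.3736 μm/a

r_corr = 0.374 μm/a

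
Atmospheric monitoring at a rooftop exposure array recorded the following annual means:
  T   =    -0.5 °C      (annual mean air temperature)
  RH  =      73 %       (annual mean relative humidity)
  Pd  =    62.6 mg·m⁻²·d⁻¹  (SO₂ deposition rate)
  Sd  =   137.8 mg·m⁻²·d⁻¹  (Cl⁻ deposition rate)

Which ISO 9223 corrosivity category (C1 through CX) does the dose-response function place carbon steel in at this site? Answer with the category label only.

carbon steel: f(T) = +0.150·(T−10) [T≤10 °C] = -1.5750
  SO₂ term: 1.77·62.6^0.52·exp(0.02·73-1.5750) = 13.56
  Cl⁻ term: 0.102·137.8^0.62·exp(0.033·73+0.04·-0.5) = 23.58
  sum: 13.56 + 23.58 → r_corr = 37.14 μm/a
ISO 9223 Table 2 (carbon steel): 25 < 37.1 ≤ 50 μm/a ⇒ C3

C3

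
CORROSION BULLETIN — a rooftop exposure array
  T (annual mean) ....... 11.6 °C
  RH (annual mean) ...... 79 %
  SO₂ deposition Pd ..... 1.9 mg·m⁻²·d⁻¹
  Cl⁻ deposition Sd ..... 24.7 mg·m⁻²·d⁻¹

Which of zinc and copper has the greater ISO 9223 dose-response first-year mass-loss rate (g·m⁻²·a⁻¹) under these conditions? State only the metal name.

zinc: temperature factor f = -0.071·(1.6) = -0.1136
  SO₂ term: 0.0129·1.9^0.44·exp(0.046·79-0.1136) = 0.5783
  Cl⁻ term: 0.0175·24.7^0.57·exp(0.008·79+0.085·11.6) = 0.549
  sum: 0.5783 + 0.549 → r_corr = 1.127 μm/a
  mass loss = 1.127 μm/a × 7.14 g/cm³ = 8.049 g·m⁻²·a⁻¹
copper: temperature factor f = -0.080·(1.6) = -0.1280
  SO₂ term: 0.0053·1.9^0.26·exp(0.059·79-0.1280) = 0.5827
  Cl⁻ term: 0.01025·24.7^0.27·exp(0.036·79+0.049·11.6) = 0.7392
  r_corr = 0.5827 + 0.7392 = 1.322 μm/a
  mass loss = 1.322 μm/a × 8.96 g/cm³ = 11.84 g·m⁻²·a⁻¹
Ordering by g·m⁻²·a⁻¹: copper (11.8) > zinc (8.05)

copper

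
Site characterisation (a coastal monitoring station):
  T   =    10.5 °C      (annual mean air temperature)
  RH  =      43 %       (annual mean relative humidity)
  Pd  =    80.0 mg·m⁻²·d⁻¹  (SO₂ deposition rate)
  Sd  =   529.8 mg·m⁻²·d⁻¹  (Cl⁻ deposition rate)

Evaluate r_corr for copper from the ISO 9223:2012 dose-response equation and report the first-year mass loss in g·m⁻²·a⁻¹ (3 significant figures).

copper: temperature factor f = -0.080·(0.5) = -0.0400
  SO₂ term: 0.0053·80.0^0.26·exp(0.059·43-0.0400) = 0.2011
  Sd branch = 0.01025·Sd^0.27·e^(0.036·RH+0.049·T) = 0.4385 μm/a
  sum: 0.2011 + 0.4385 → r_corr = 0.6396 μm/a
Convert to mass loss: 0.6396 μm/a × 8.96 g/cm³ = 5.731 g·m⁻²·a⁻¹

r_corr = 5.73 g·m⁻²·a⁻¹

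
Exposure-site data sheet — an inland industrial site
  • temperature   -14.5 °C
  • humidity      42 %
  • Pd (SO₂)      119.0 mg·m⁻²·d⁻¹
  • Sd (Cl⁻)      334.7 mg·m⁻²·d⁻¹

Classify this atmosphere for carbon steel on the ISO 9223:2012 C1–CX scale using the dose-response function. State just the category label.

C2

carbon steel: f(T) = +0.150·(T−10) [T≤10 °C] = -3.6750
  Pd branch = 1.77·Pd^0.52·e^(0.02·RH+f) = 1.247 μm/a
  Sd branch = 0.102·Sd^0.62·e^(0.033·RH+0.04·T) = 8.393 μm/a
  sum: 1.247 + 8.393 → r_corr = 9.641 μm/a
Category bounds: 1.3…25 μm/a bracket r_corr ⇒ C2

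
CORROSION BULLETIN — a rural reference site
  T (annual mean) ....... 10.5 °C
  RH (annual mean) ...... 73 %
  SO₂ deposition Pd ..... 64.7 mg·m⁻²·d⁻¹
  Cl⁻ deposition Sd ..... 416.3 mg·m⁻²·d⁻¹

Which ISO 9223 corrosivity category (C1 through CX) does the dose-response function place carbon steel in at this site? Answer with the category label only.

carbon steel: temperature factor f = -0.054·(0.5) = -0.0270
  Pd branch = 1.77·Pd^0.52·e^(0.02·RH+f) = 64.86 μm/a
  Cl⁻ term: 0.102·416.3^0.62·exp(0.033·73+0.04·10.5) = 72.65
  r_corr = 64.86 + 72.65 = 137.5 μm/a
138 μm/a falls in (80, 200] for carbon steel → category C5

C5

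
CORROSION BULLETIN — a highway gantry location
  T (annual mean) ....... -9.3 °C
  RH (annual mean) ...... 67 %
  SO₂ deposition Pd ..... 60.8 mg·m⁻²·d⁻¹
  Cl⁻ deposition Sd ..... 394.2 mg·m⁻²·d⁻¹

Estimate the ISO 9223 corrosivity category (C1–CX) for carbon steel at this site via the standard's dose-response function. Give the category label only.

C3

carbon steel: temperature factor f = +0.150·(-19.3) = -2.8950
  SO₂ term: 1.77·60.8^0.52·exp(0.02·67-2.8950) = 3.164
  Cl⁻ term: 0.102·394.2^0.62·exp(0.033·67+0.04·-9.3) = 26.1
  sum: 3.164 + 26.1 → r_corr = 29.26 μm/a
ISO 9223 Table 2 (carbon steel): 25 < 29.3 ≤ 50 μm/a ⇒ C3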